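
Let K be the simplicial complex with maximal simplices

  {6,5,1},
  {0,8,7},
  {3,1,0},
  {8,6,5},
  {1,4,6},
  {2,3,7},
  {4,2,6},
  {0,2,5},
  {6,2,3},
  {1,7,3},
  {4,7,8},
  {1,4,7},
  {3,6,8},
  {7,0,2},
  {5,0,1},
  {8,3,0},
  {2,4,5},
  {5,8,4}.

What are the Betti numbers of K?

We work with the vertex ordering 0 < 1 < 2 < 3 < 4 < 5 < 6 < 7 < 8. The simplices of K, each written with vertices in increasing order, are:

  0-simplices (9): [0], [1], [2], [3], [4], [5], [6], [7], [8]
  1-simplices (27): (27 of them)
  2-simplices (18): [0,1,3], [0,1,5], [0,2,5], [0,2,7], [0,3,8], [0,7,8], [1,3,7], [1,4,6], [1,4,7], [1,5,6], [2,3,6], [2,3,7], [2,4,5], [2,4,6], [3,6,8], [4,5,8], [4,7,8], [5,6,8]

Hence C_0 ≅ Z^9, C_1 ≅ Z^27, C_2 ≅ Z^18.

Boundary ∂_1: C_1 → C_0 maps an edge to its endpoints' difference, ∂[p,q] = q − p. For instance
  ∂[2,6] = [6] − [2].
This gives a 9×27 integer matrix of rank 8; reducing to Smith normal form yields diagonal entries (1,1,1,1,1,1,1,1).

∂_2: C_2 → C_1 sends each 2-simplex [p,q,r] to [q,r] − [p,r] + [p,q]. For instance
  ∂[0,1,5] = [1,5] − [0,5] + [0,1],
  ∂[0,1,3] = [1,3] − [0,3] + [0,1].
As a 27×18 matrix over Z this has rank 18, with invariant factors (1,1,1,1,1,1,1,1,1,1,1,1,1,1,1,1,1,2).

Reading off H_k = ker ∂_k / im ∂_{k+1}:

  H_0: rank C_0 − rank ∂_1 = 9 − 8 = 1, and the invariant factors of ∂_1 are all 1, so H_0 = Z.
  H_1: rank ker ∂_1 − rank ∂_2 = (27 − 8) − 18 = 1, and ∂_2 has invariant factor 2 > 1, so H_1 = Z ⊕ Z/2.
  H_2: rank ker ∂_2 − rank ∂_3 = (18 − 18) − 0 = 0, and there is no ∂_3, so H_2 = 0.

Hence the Betti numbers are b_0 = 1, b_1 = 1, b_2 = 0.

b_0 = 1, b_1 = 1, b_2 = 0.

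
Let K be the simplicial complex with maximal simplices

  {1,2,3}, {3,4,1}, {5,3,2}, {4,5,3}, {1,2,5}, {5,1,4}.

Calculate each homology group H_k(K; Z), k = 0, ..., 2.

K has 5 vertices, 9 edges, 6 triangles.
rank ∂_0 = 0, rank ∂_1 = 4 ⇒ b_0 = 5 − 0 − 4 = 1; all invariant factors of ∂_1 are 1 so no torsion. So H_0 = Z.
rank ∂_1 = 4, rank ∂_2 = 5 ⇒ b_1 = 9 − 4 − 5 = 0; all invariant factors of ∂_2 are 1 so no torsion. So H_1 = 0.
rank ∂_2 = 5, rank ∂_3 = 0 ⇒ b_2 = 6 − 5 − 0 = 1. So H_2 = Z.

H_0 ≅ Z,  H_1 = 0,  H_2 ≅ Z.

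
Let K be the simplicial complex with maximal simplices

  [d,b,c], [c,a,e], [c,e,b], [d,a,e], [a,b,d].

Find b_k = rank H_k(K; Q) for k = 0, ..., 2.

b_0 = 1, b_1 = 1, b_2 = 0.

We work with the vertex ordering a < b < c < d < e. The simplices of K, each written with vertices in increasing order, are:

  0-simplices (5): a, b, c, d, e
  1-simplices (10): ab, ac, ad, ae, bc, bd, be, cd, ce, de
  2-simplices (5): abd, ace, ade, bcd, bce

so the chain groups are C_0 ≅ Z^5, C_1 ≅ Z^10, C_2 ≅ Z^5.

∂_1: C_1 → C_0 is given by ∂[p,q] = [q] − [p].
The resulting 5×10 matrix has rank 4, and its Smith normal form has invariant factors (1,1,1,1).

Boundary ∂_2: C_2 → C_1 sends each 2-simplex [p,q,r] to [q,r] − [p,r] + [p,q]. For instance
  ∂bce = ce − be + bc,
  ∂bcd = cd − bd + bc.
This gives a 10×5 integer matrix of rank 5; reducing to Smith normal form yields diagonal entries (1,1,1,1,1).

Reading off H_k = ker ∂_k / im ∂_{k+1}:

  H_0: rank C_0 − rank ∂_1 = 5 − 4 = 1, and the invariant factors of ∂_1 are all 1, so H_0 = Z.
  H_1: rank ker ∂_1 − rank ∂_2 = (10 − 4) − 5 = 1, and the invariant factors of ∂_2 are all 1, so H_1 = Z.
  H_2: rank ker ∂_2 − rank ∂_3 = (5 − 5) − 0 = 0, and there is no ∂_3, so H_2 = 0.

(K is a triangulation of the Möbius band.)

Hence the Betti numbers are b_0 = 1, b_1 = 1, b_2 = 0.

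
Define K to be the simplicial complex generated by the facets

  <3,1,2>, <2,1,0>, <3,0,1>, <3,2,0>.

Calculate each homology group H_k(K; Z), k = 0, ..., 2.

H_0 = Z,  H_1 = 0,  H_2 = Z.

Order the vertices as 0 < 1 < 2 < 3. Listing each simplex with vertices in this order, K has dimension 2 with simplices:

  0-simplices (4): [0], [1], [2], [3]
  1-simplices (6): [0,1], [0,2], [0,3], [1,2], [1,3], [2,3]
  2-simplices (4): [0,1,2], [0,1,3], [0,2,3], [1,2,3]

so the chain groups are C_0 ≅ Z^4, C_1 ≅ Z^6, C_2 ≅ Z^4.

Boundary ∂_1: C_1 → C_0 sends each edge [p,q] (with p < q) to q − p.
The resulting 4×6 matrix has rank 3, and its Smith normal form has invariant factors (1,1,1).

∂_2: C_2 → C_1 acts by ∂[p,q,r] = [q,r] − [p,r] + [p,q]. For instance
  ∂[1,2,3] = [2,3] − [1,3] + [1,2],
  ∂[0,1,2] = [1,2] − [0,2] + [0,1].
This gives a 6×4 integer matrix of rank 3; reducing to Smith normal form yields diagonal entries (1,1,1).

Now H_k = ker ∂_k / im ∂_{k+1}, so:

  H_0: rank C_0 − rank ∂_1 = 4 − 3 = 1, and the invariant factors of ∂_1 are all 1, so H_0 ≅ Z.
  H_1: rank ker ∂_1 − rank ∂_2 = (6 − 3) − 3 = 0, and the invariant factors of ∂_2 are all 1, so H_1 ≅ 0.
  H_2: rank ker ∂_2 − rank ∂_3 = (4 − 3) − 0 = 1, and there is no ∂_3, so H_2 ≅ Z.

As a check, the Euler characteristic is 4 − 6 + 4 = 2, which agrees with 1 − 0 + 1 = 2.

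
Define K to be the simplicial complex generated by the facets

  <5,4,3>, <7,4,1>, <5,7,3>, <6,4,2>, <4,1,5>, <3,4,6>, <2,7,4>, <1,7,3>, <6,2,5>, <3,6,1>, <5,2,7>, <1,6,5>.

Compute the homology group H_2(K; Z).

H_2 ≅ 0.

We work with the vertex ordering 1 < 2 < 3 < 4 < 5 < 6 < 7. The simplices of K, each written with vertices in increasing order, are:

  0-simplices (7): [1], [2], [3], [4], [5], [6], [7]
  1-simplices (18): [1,3], [1,4], [1,5], [1,6], [1,7], [2,4], [2,5], [2,6], [2,7], [3,4], [3,5], [3,6], [3,7], [4,5], [4,6], [4,7], [5,6], [5,7]
  2-simplices (12): [1,3,6], [1,3,7], [1,4,5], [1,4,7], [1,5,6], [2,4,6], [2,4,7], [2,5,6], [2,5,7], [3,4,5], [3,4,6], [3,5,7]

Hence C_0 ≅ Z^7, C_1 ≅ Z^18, C_2 ≅ Z^12.

Boundary ∂_1: C_1 → C_0 maps an edge to its endpoints' difference, ∂[p,q] = q − p.
The resulting 7×18 matrix has rank 6, and its Smith normal form has invariant factors (1,1,1,1,1,1).

Boundary ∂_2: C_2 → C_1 acts by ∂[p,q,r] = [q,r] − [p,r] + [p,q]. For instance
  ∂[2,5,6] = [5,6] − [2,6] + [2,5],
  ∂[2,4,7] = [4,7] − [2,7] + [2,4].
As a 18×12 matrix over Z this has rank 12, with invariant factors (1,1,1,1,1,1,1,1,1,1,1,2).

Reading off H_k = ker ∂_k / im ∂_{k+1}:

  H_2: rank ker ∂_2 − rank ∂_3 = (12 − 12) − 0 = 0, and there is no ∂_3, so H_2 ≅ 0.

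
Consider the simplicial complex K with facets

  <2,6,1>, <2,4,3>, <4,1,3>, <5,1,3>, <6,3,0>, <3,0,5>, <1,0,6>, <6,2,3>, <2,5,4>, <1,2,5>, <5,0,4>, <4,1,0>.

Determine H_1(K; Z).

Take the total order 0 < 1 < 2 < 3 < 4 < 5 < 6 on the vertex set. Then K (dimension 2) consists of the simplices:

  0-simplices (7): [0], [1], [2], [3], [4], [5], [6]
  1-simplices (18): [0,1], [0,3], [0,4], [0,5], [0,6], [1,2], [1,3], [1,4], [1,5], [1,6], [2,3], [2,4], [2,5], [2,6], [3,4], [3,5], [3,6], [4,5]
  2-simplices (12): [0,1,4], [0,1,6], [0,3,5], [0,3,6], [0,4,5], [1,2,5], [1,2,6], [1,3,4], [1,3,5], [2,3,4], [2,3,6], [2,4,5]

so the chain groups are C_0 ≅ Z^7, C_1 ≅ Z^18, C_2 ≅ Z^12.

The boundary map ∂_1: C_1 → C_0 maps an edge to its endpoints' difference, ∂[p,q] = q − p. For instance
  ∂[2,3] = [3] − [2].
The 7×18 boundary matrix has rank 6 and Smith normal form diag(1,1,1,1,1,1).

∂_2: C_2 → C_1 sends each 2-simplex [p,q,r] to [q,r] − [p,r] + [p,q]. For instance
  ∂[0,1,6] = [1,6] − [0,6] + [0,1],
  ∂[0,4,5] = [4,5] − [0,5] + [0,4].
This gives a 18×12 integer matrix of rank 12; reducing to Smith normal form yields diagonal entries (1,1,1,1,1,1,1,1,1,1,1,2).

Computing H_k = (kernel of ∂_k) / (image of ∂_{k+1}):

  H_1: rank ker ∂_1 − rank ∂_2 = (18 − 6) − 12 = 0, and ∂_2 has invariant factor 2 > 1, so H_1 = Z/2Z.

(K is a triangulation of the real projective plane RP^2.)

H_1 = Z/2Z.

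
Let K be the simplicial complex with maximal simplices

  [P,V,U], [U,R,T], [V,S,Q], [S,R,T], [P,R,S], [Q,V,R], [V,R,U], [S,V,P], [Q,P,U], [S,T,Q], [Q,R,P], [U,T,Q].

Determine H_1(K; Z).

H_1 = Z/2.

Order the vertices as P < Q < R < S < T < U < V. Listing each simplex with vertices in this order, K has dimension 2 with simplices:

  0-simplices (7): P, Q, R, S, T, U, V
  1-simplices (18): PQ, PR, PS, PU, PV, QR, QS, QT, QU, QV, RS, RT, RU, RV, ST, SV, TU, UV
  2-simplices (12): PQR, PQU, PRS, PSV, PUV, QRV, QST, QSV, QTU, RST, RTU, RUV

giving chain groups C_0 ≅ Z^7, C_1 ≅ Z^18, C_2 ≅ Z^12.

Boundary ∂_1: C_1 → C_0 is given by ∂[p,q] = [q] − [p]. For instance
  ∂QR = R − Q.
This gives a 7×18 integer matrix of rank 6; reducing to Smith normal form yields diagonal entries (1,1,1,1,1,1).

∂_2: C_2 → C_1 acts by ∂[p,q,r] = [q,r] − [p,r] + [p,q]. For instance
  ∂RST = ST − RT + RS,
  ∂QST = ST − QT + QS.
The 18×12 boundary matrix has rank 12 and Smith normal form diag(1,1,1,1,1,1,1,1,1,1,1,2).

From H_k ≅ ker(∂_k) / im(∂_{k+1}) we obtain:

  H_1: rank ker ∂_1 − rank ∂_2 = (18 − 6) − 12 = 0, and ∂_2 has invariant factor 2 > 1, so H_1 ≅ Z/2.

(K is a triangulation of the real projective plane RP^2.)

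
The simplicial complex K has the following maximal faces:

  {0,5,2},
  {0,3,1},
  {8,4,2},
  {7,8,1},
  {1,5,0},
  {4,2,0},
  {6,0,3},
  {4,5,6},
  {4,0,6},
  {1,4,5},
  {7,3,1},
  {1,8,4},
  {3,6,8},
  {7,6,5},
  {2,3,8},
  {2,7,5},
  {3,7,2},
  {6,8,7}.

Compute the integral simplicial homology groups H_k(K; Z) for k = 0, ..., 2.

Take the total order 0 < 1 < 2 < 3 < 4 < 5 < 6 < 7 < 8 on the vertex set. Then K (dimension 2) consists of the simplices:

  0-simplices (9): [0], [1], [2], [3], [4], [5], [6], [7], [8]
  1-simplices (27): (27 of them)
  2-simplices (18): [0,1,3], [0,1,5], [0,2,4], [0,2,5], [0,3,6], [0,4,6], [1,3,7], [1,4,5], [1,4,8], [1,7,8], [2,3,7], [2,3,8], [2,4,8], [2,5,7], [3,6,8], [4,5,6], [5,6,7], [6,7,8]

so the chain groups are C_0 ≅ Z^9, C_1 ≅ Z^27, C_2 ≅ Z^18.

Boundary ∂_1: C_1 → C_0 is given by ∂[p,q] = [q] − [p].
This gives a 9×27 integer matrix of rank 8; reducing to Smith normal form yields diagonal entries (1,1,1,1,1,1,1,1).

The boundary map ∂_2: C_2 → C_1 acts by ∂[p,q,r] = [q,r] − [p,r] + [p,q]. For instance
  ∂[1,7,8] = [7,8] − [1,8] + [1,7],
  ∂[0,3,6] = [3,6] − [0,6] + [0,3].
As a 27×18 matrix over Z this has rank 18, with invariant factors (1,1,1,1,1,1,1,1,1,1,1,1,1,1,1,1,1,2).

From H_k ≅ ker(∂_k) / im(∂_{k+1}) we obtain:

  H_0: rank C_0 − rank ∂_1 = 9 − 8 = 1, and the invariant factors of ∂_1 are all 1, so H_0 = Z.
  H_1: rank ker ∂_1 − rank ∂_2 = (27 − 8) − 18 = 1, and ∂_2 has invariant factor 2 > 1, so H_1 = Z ⊕ Z/2Z.
  H_2: rank ker ∂_2 − rank ∂_3 = (18 − 18) − 0 = 0, and there is no ∂_3, so H_2 = 0.

H_0 ≅ Z,  H_1 ≅ Z ⊕ Z/2Z,  H_2 = 0.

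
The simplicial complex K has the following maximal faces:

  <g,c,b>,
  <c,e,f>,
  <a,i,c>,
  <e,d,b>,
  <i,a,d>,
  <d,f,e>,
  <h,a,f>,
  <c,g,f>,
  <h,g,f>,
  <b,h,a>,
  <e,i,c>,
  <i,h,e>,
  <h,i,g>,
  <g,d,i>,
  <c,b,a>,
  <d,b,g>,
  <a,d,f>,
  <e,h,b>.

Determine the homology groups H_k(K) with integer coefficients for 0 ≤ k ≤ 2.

Order the vertices as a < b < c < d < e < f < g < h < i. Listing each simplex with vertices in this order, K has dimension 2 with simplices:

  0-simplices (9): a, b, c, d, e, f, g, h, i
  1-simplices (27): ab, ac, ad, af, ah, ai, bc, bd, be, bg, bh, ce, cf, cg, ci, de, df, dg, di, ef, eh, ei, fg, fh, gh, gi, hi
  2-simplices (18): abc, abh, aci, adf, adi, afh, bcg, bde, bdg, beh, cef, cei, cfg, def, dgi, ehi, fgh, ghi

so the chain groups are C_0 ≅ Z^9, C_1 ≅ Z^27, C_2 ≅ Z^18.

Boundary ∂_1: C_1 → C_0 maps an edge to its endpoints' difference, ∂[p,q] = q − p. For instance
  ∂cf = f − c.
This gives a 9×27 integer matrix of rank 8; reducing to Smith normal form yields diagonal entries (1,1,1,1,1,1,1,1).

The boundary map ∂_2: C_2 → C_1 sends each 2-simplex [p,q,r] to [q,r] − [p,r] + [p,q]. For instance
  ∂adi = di − ai + ad,
  ∂cei = ei − ci + ce.
The resulting 27×18 matrix has rank 17, and its Smith normal form has invariant factors (1,1,1,1,1,1,1,1,1,1,1,1,1,1,1,1,1).

Reading off H_k = ker ∂_k / im ∂_{k+1}:

  H_0: rank C_0 − rank ∂_1 = 9 − 8 = 1, and the invariant factors of ∂_1 are all 1, so H_0 ≅ Z.
  H_1: rank ker ∂_1 − rank ∂_2 = (27 − 8) − 17 = 2, and the invariant factors of ∂_2 are all 1, so H_1 ≅ Z^2.
  H_2: rank ker ∂_2 − rank ∂_3 = (18 − 17) − 0 = 1, and there is no ∂_3, so H_2 ≅ Z.

H_0 ≅ Z,  H_1 ≅ Z^2,  H_2 ≅ Z.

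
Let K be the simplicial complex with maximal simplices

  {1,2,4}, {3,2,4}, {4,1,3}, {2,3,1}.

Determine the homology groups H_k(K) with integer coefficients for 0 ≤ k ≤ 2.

H_0 ≅ Z,  H_1 = 0,  H_2 ≅ Z.

K has 4 vertices, 6 edges, 4 triangles.
rank ∂_0 = 0, rank ∂_1 = 3 ⇒ b_0 = 4 − 0 − 3 = 1; all invariant factors of ∂_1 are 1 so no torsion. So H_0 ≅ Z.
rank ∂_1 = 3, rank ∂_2 = 3 ⇒ b_1 = 6 − 3 − 3 = 0; all invariant factors of ∂_2 are 1 so no torsion. So H_1 ≅ 0.
rank ∂_2 = 3, rank ∂_3 = 0 ⇒ b_2 = 4 − 3 − 0 = 1. So H_2 ≅ Z.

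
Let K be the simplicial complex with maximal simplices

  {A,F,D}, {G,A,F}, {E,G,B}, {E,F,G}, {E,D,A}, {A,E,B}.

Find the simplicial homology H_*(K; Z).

H_0 ≅ Z,  H_1 ≅ Z,  H_2 = 0.

K has 6 vertices, 12 edges, 6 triangles.
rank ∂_0 = 0, rank ∂_1 = 5 ⇒ b_0 = 6 − 0 − 5 = 1; all invariant factors of ∂_1 are 1 so no torsion. So H_0 = Z.
rank ∂_1 = 5, rank ∂_2 = 6 ⇒ b_1 = 12 − 5 − 6 = 1; all invariant factors of ∂_2 are 1 so no torsion. So H_1 = Z.
rank ∂_2 = 6, rank ∂_3 = 0 ⇒ b_2 = 6 − 6 − 0 = 0. So H_2 = 0.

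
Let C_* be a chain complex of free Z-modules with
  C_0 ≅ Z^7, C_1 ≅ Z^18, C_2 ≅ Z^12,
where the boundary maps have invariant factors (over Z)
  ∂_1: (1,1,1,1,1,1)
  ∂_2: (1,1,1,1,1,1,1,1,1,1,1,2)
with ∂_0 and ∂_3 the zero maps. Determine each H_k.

H_0: b_0 = 7 − 0 − 6 = 1; torsion from ∂_1 factors > 1: none. So H_0 ≅ Z.
H_1: b_1 = 18 − 6 − 12 = 0; torsion from ∂_2 factors > 1: [2]. So H_1 ≅ Z/2.
H_2: b_2 = 12 − 12 − 0 = 0; torsion from ∂_3 factors > 1: none. So H_2 ≅ 0.

H_0 ≅ Z,  H_1 ≅ Z/2,  H_2 = 0.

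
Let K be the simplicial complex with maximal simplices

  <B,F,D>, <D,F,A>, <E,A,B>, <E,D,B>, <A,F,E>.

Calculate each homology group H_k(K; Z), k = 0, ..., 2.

Take the total order A < B < D < E < F on the vertex set. Then K (dimension 2) consists of the simplices:

  0-simplices (5): A, B, D, E, F
  1-simplices (10): AB, AD, AE, AF, BD, BE, BF, DE, DF, EF
  2-simplices (5): ABE, ADF, AEF, BDE, BDF

Hence C_0 ≅ Z^5, C_1 ≅ Z^10, C_2 ≅ Z^5.

The boundary map ∂_1: C_1 → C_0 sends each edge [p,q] (with p < q) to q − p.
This gives a 5×10 integer matrix of rank 4; reducing to Smith normal form yields diagonal entries (1,1,1,1).

The boundary map ∂_2: C_2 → C_1 acts by ∂[p,q,r] = [q,r] − [p,r] + [p,q]. For instance
  ∂ABE = BE − AE + AB,
  ∂AEF = EF − AF + AE.
The 10×5 boundary matrix has rank 5 and Smith normal form diag(1,1,1,1,1).

Now H_k = ker ∂_k / im ∂_{k+1}, so:

  H_0: rank C_0 − rank ∂_1 = 5 − 4 = 1, and the invariant factors of ∂_1 are all 1, so H_0 ≅ Z.
  H_1: rank ker ∂_1 − rank ∂_2 = (10 − 4) − 5 = 1, and the invariant factors of ∂_2 are all 1, so H_1 ≅ Z.
  H_2: rank ker ∂_2 − rank ∂_3 = (5 − 5) − 0 = 0, and there is no ∂_3, so H_2 ≅ 0.

As a check, the Euler characteristic is 5 − 10 + 5 = 0, which agrees with 1 − 1 + 0 = 0.
(K is a triangulation of the Möbius band.)

H_0 ≅ Z,  H_1 ≅ Z,  H_2 = 0.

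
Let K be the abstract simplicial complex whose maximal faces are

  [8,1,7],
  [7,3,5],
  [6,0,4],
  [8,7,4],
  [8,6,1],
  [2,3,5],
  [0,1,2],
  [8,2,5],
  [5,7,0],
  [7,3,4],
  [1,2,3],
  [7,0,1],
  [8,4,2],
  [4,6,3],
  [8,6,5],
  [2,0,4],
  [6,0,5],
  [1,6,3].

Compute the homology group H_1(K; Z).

H_1 ≅ Z^2.

We work with the vertex ordering 0 < 1 < 2 < 3 < 4 < 5 < 6 < 7 < 8. The simplices of K, each written with vertices in increasing order, are:

  0-simplices (9): [0], [1], [2], [3], [4], [5], [6], [7], [8]
  1-simplices (27): (27 of them)
  2-simplices (18): [0,1,2], [0,1,7], [0,2,4], [0,4,6], [0,5,6], [0,5,7], [1,2,3], [1,3,6], [1,6,8], [1,7,8], [2,3,5], [2,4,8], [2,5,8], [3,4,6], [3,4,7], [3,5,7], [4,7,8], [5,6,8]

Hence C_0 ≅ Z^9, C_1 ≅ Z^27, C_2 ≅ Z^18.

∂_1: C_1 → C_0 sends each edge [p,q] (with p < q) to q − p. For instance
  ∂[0,1] = [1] − [0].
This gives a 9×27 integer matrix of rank 8; reducing to Smith normal form yields diagonal entries (1,1,1,1,1,1,1,1).

∂_2: C_2 → C_1 acts by ∂[p,q,r] = [q,r] − [p,r] + [p,q]. For instance
  ∂[5,6,8] = [6,8] − [5,8] + [5,6],
  ∂[2,3,5] = [3,5] − [2,5] + [2,3].
The resulting 27×18 matrix has rank 17, and its Smith normal form has invariant factors (1,1,1,1,1,1,1,1,1,1,1,1,1,1,1,1,1).

Reading off H_k = ker ∂_k / im ∂_{k+1}:

  H_1: rank ker ∂_1 − rank ∂_2 = (27 − 8) − 17 = 2, and the invariant factors of ∂_2 are all 1, so H_1 = Z^2.

(K is a triangulation of the torus T^2.)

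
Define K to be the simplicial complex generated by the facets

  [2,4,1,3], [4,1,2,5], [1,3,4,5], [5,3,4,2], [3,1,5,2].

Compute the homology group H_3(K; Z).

Take the total order 1 < 2 < 3 < 4 < 5 on the vertex set. Then K (dimension 3) consists of the simplices:

  0-simplices (5): [1], [2], [3], [4], [5]
  1-simplices (10): [1,2], [1,3], [1,4], [1,5], [2,3], [2,4], [2,5], [3,4], [3,5], [4,5]
  2-simplices (10): [1,2,3], [1,2,4], [1,2,5], [1,3,4], [1,3,5], [1,4,5], [2,3,4], [2,3,5], [2,4,5], [3,4,5]
  3-simplices (5): [1,2,3,4], [1,2,3,5], [1,2,4,5], [1,3,4,5], [2,3,4,5]

giving chain groups C_0 ≅ Z^5, C_1 ≅ Z^10, C_2 ≅ Z^10, C_3 ≅ Z^5.

The boundary map ∂_1: C_1 → C_0 maps an edge to its endpoints' difference, ∂[p,q] = q − p.
The resulting 5×10 matrix has rank 4, and its Smith normal form has invariant factors (1,1,1,1).

The boundary map ∂_2: C_2 → C_1 acts by ∂[p,q,r] = [q,r] − [p,r] + [p,q]. For instance
  ∂[1,2,4] = [2,4] − [1,4] + [1,2],
  ∂[1,2,3] = [2,3] − [1,3] + [1,2].
The 10×10 boundary matrix has rank 6 and Smith normal form diag(1,1,1,1,1,1).

The boundary map ∂_3: C_3 → C_2 sends each 3-simplex σ to the alternating sum Σ_i (−1)^i (σ with its i-th vertex removed). For instance
  ∂[1,2,4,5] = [2,4,5] − [1,4,5] + [1,2,5] − [1,2,4],
  ∂[1,2,3,5] = [2,3,5] − [1,3,5] + [1,2,5] − [1,2,3].
The resulting 10×5 matrix has rank 4, and its Smith normal form has invariant factors (1,1,1,1).

Reading off H_k = ker ∂_k / im ∂_{k+1}:

  H_3: rank ker ∂_3 − rank ∂_4 = (5 − 4) − 0 = 1, and there is no ∂_4, so H_3 = Z.

(K is a triangulation of the 3-sphere S^3.)

H_3 = Z.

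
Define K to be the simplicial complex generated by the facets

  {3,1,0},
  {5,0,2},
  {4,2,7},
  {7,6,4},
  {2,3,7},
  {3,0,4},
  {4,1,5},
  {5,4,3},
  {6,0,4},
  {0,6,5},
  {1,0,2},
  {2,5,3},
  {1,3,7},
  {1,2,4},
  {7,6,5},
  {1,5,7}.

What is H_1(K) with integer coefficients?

H_1 ≅ Z^2.

Order the vertices as 0 < 1 < 2 < 3 < 4 < 5 < 6 < 7. Listing each simplex with vertices in this order, K has dimension 2 with simplices:

  0-simplices (8): [0], [1], [2], [3], [4], [5], [6], [7]
  1-simplices (24): (24 of them)
  2-simplices (16): [0,1,2], [0,1,3], [0,2,5], [0,3,4], [0,4,6], [0,5,6], [1,2,4], [1,3,7], [1,4,5], [1,5,7], [2,3,5], [2,3,7], [2,4,7], [3,4,5], [4,6,7], [5,6,7]

Hence C_0 ≅ Z^8, C_1 ≅ Z^24, C_2 ≅ Z^16.

The boundary map ∂_1: C_1 → C_0 sends each edge [p,q] (with p < q) to q − p. For instance
  ∂[1,2] = [2] − [1].
This gives a 8×24 integer matrix of rank 7; reducing to Smith normal form yields diagonal entries (1,1,1,1,1,1,1).

∂_2: C_2 → C_1 acts by ∂[p,q,r] = [q,r] − [p,r] + [p,q]. For instance
  ∂[3,4,5] = [4,5] − [3,5] + [3,4],
  ∂[0,5,6] = [5,6] − [0,6] + [0,5].
The resulting 24×16 matrix has rank 15, and its Smith normal form has invariant factors (1,1,1,1,1,1,1,1,1,1,1,1,1,1,1).

Reading off H_k = ker ∂_k / im ∂_{k+1}:

  H_1: rank ker ∂_1 − rank ∂_2 = (24 − 7) − 15 = 2, and the invariant factors of ∂_2 are all 1, so H_1 = Z^2.

(K is a triangulation of the torus T^2.)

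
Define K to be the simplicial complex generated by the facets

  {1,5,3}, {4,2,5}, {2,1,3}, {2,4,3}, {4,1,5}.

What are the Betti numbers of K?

b_0 = 1, b_1 = 1, b_2 = 0.

Fix the vertex order 1 < 2 < 3 < 4 < 5 and write every simplex with vertices in increasing order. Then dim K = 2 and the simplices of K are:

  0-simplices (5): [1], [2], [3], [4], [5]
  1-simplices (10): [1,2], [1,3], [1,4], [1,5], [2,3], [2,4], [2,5], [3,4], [3,5], [4,5]
  2-simplices (5): [1,2,3], [1,3,5], [1,4,5], [2,3,4], [2,4,5]

so the chain groups are C_0 ≅ Z^5, C_1 ≅ Z^10, C_2 ≅ Z^5.

∂_1: C_1 → C_0 maps an edge to its endpoints' difference, ∂[p,q] = q − p. For instance
  ∂[4,5] = [5] − [4].
This gives a 5×10 integer matrix of rank 4; reducing to Smith normal form yields diagonal entries (1,1,1,1).

∂_2: C_2 → C_1 maps a triangle to the signed sum of its edges. For instance
  ∂[1,3,5] = [3,5] − [1,5] + [1,3],
  ∂[1,4,5] = [4,5] − [1,5] + [1,4].
As a 10×5 matrix over Z this has rank 5, with invariant factors (1,1,1,1,1).

Reading off H_k = ker ∂_k / im ∂_{k+1}:

  H_0: rank C_0 − rank ∂_1 = 5 − 4 = 1, and the invariant factors of ∂_1 are all 1, so H_0 = Z.
  H_1: rank ker ∂_1 − rank ∂_2 = (10 − 4) − 5 = 1, and the invariant factors of ∂_2 are all 1, so H_1 = Z.
  H_2: rank ker ∂_2 − rank ∂_3 = (5 − 5) − 0 = 0, and there is no ∂_3, so H_2 = 0.

As a check, the Euler characteristic is 5 − 10 + 5 = 0, which agrees with 1 − 1 + 0 = 0.
(K is a triangulation of the Möbius band.)

Hence the Betti numbers are b_0 = 1, b_1 = 1, b_2 = 0.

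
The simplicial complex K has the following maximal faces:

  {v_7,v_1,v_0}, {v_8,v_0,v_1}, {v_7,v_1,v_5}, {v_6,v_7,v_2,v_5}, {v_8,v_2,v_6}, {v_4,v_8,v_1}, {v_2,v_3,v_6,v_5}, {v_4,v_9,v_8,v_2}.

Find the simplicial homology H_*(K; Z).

Take the total order v_0 < v_1 < v_2 < v_3 < v_4 < v_5 < v_6 < v_7 < v_8 < v_9 on the vertex set. Then K (dimension 3) consists of the simplices:

  0-simplices (10): [v_0], [v_1], [v_2], [v_3], [v_4], [v_5], [v_6], [v_7], [v_8], [v_9]
  1-simplices (23): (23 of them)
  2-simplices (16): (16 of them)
  3-simplices (3): [v_2,v_3,v_5,v_6], [v_2,v_4,v_8,v_9], [v_2,v_5,v_6,v_7]

Hence C_0 ≅ Z^10, C_1 ≅ Z^23, C_2 ≅ Z^16, C_3 ≅ Z^3.

The boundary map ∂_1: C_1 → C_0 is given by ∂[p,q] = [q] − [p].
The resulting 10×23 matrix has rank 9, and its Smith normal form has invariant factors (1,1,1,1,1,1,1,1,1).

The boundary map ∂_2: C_2 → C_1 maps a triangle to the signed sum of its edges. For instance
  ∂[v_0,v_1,v_7] = [v_1,v_7] − [v_0,v_7] + [v_0,v_1],
  ∂[v_2,v_3,v_6] = [v_3,v_6] − [v_2,v_6] + [v_2,v_3].
The resulting 23×16 matrix has rank 13, and its Smith normal form has invariant factors (1,1,1,1,1,1,1,1,1,1,1,1,1).

Boundary ∂_3: C_3 → C_2 sends each 3-simplex σ to the alternating sum Σ_i (−1)^i (σ with its i-th vertex removed). For instance
  ∂[v_2,v_4,v_8,v_9] = [v_4,v_8,v_9] − [v_2,v_8,v_9] + [v_2,v_4,v_9] − [v_2,v_4,v_8],
  ∂[v_2,v_3,v_5,v_6] = [v_3,v_5,v_6] − [v_2,v_5,v_6] + [v_2,v_3,v_6] − [v_2,v_3,v_5].
As a 16×3 matrix over Z this has rank 3, with invariant factors (1,1,1).

Reading off H_k = ker ∂_k / im ∂_{k+1}:

  H_0: rank C_0 − rank ∂_1 = 10 − 9 = 1, and the invariant factors of ∂_1 are all 1, so H_0 ≅ Z.
  H_1: rank ker ∂_1 − rank ∂_2 = (23 − 9) − 13 = 1, and the invariant factors of ∂_2 are all 1, so H_1 ≅ Z.
  H_2: rank ker ∂_2 − rank ∂_3 = (16 − 13) − 3 = 0, and the invariant factors of ∂_3 are all 1, so H_2 ≅ 0.
  H_3: rank ker ∂_3 − rank ∂_4 = (3 − 3) − 0 = 0, and there is no ∂_4, so H_3 ≅ 0.

H_0 ≅ Z,  H_1 ≅ Z,  H_2 = 0,  H_3 = 0.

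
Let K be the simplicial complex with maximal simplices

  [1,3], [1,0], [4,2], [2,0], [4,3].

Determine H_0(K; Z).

Take the total order 0 < 1 < 2 < 3 < 4 on the vertex set. Then K (dimension 1) consists of the simplices:

  0-simplices (5): [0], [1], [2], [3], [4]
  1-simplices (5): [0,1], [0,2], [1,3], [2,4], [3,4]

giving chain groups C_0 ≅ Z^5, C_1 ≅ Z^5.

Boundary ∂_1: C_1 → C_0 is given by ∂[p,q] = [q] − [p]. For instance
  ∂[0,2] = [2] − [0].
This gives a 5×5 integer matrix of rank 4; reducing to Smith normal form yields diagonal entries (1,1,1,1).

Computing H_k = (kernel of ∂_k) / (image of ∂_{k+1}):

  H_0: rank C_0 − rank ∂_1 = 5 − 4 = 1, and the invariant factors of ∂_1 are all 1, so H_0 = Z.

(K is a triangulation of the circle S^1.)

H_0 = Z.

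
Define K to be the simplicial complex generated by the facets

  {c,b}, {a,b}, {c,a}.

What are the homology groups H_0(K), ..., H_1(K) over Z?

H_0 ≅ Z,  H_1 ≅ Z.

Order the vertices as a < b < c. Listing each simplex with vertices in this order, K has dimension 1 with simplices:

  0-simplices (3): a, b, c
  1-simplices (3): ab, ac, bc

Hence C_0 ≅ Z^3, C_1 ≅ Z^3.

The boundary map ∂_1: C_1 → C_0 sends each edge [p,q] (with p < q) to q − p.
The resulting 3×3 matrix has rank 2, and its Smith normal form has invariant factors (1,1).

From H_k ≅ ker(∂_k) / im(∂_{k+1}) we obtain:

  H_0: rank C_0 − rank ∂_1 = 3 − 2 = 1, and the invariant factors of ∂_1 are all 1, so H_0 = Z.
  H_1: rank ker ∂_1 − rank ∂_2 = (3 − 2) − 0 = 1, and there is no ∂_2, so H_1 = Z.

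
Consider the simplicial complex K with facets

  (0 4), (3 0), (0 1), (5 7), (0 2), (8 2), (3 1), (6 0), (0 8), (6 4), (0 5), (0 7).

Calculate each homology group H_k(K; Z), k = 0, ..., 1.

Fix the vertex order 0 < 1 < 2 < 3 < 4 < 5 < 6 < 7 < 8 and write every simplex with vertices in increasing order. Then dim K = 1 and the simplices of K are:

  0-simplices (9): [0], [1], [2], [3], [4], [5], [6], [7], [8]
  1-simplices (12): [0,1], [0,2], [0,3], [0,4], [0,5], [0,6], [0,7], [0,8], [1,3], [2,8], [4,6], [5,7]

Hence C_0 ≅ Z^9, C_1 ≅ Z^12.

Boundary ∂_1: C_1 → C_0 maps an edge to its endpoints' difference, ∂[p,q] = q − p.
The resulting 9×12 matrix has rank 8, and its Smith normal form has invariant factors (1,1,1,1,1,1,1,1).

Now H_k = ker ∂_k / im ∂_{k+1}, so:

  H_0: rank C_0 − rank ∂_1 = 9 − 8 = 1, and the invariant factors of ∂_1 are all 1, so H_0 ≅ Z.
  H_1: rank ker ∂_1 − rank ∂_2 = (12 − 8) − 0 = 4, and there is no ∂_2, so H_1 ≅ Z^4.

As a check, the Euler characteristic is 9 − 12 = -3, which agrees with 1 − 4 = -3.
(K is a triangulation of a wedge of 4 circles.)

H_0 ≅ Z,  H_1 ≅ Z^4.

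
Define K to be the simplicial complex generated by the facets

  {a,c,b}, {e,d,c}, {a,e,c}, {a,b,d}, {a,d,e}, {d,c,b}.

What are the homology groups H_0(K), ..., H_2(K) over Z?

H_0 = Z,  H_1 = 0,  H_2 = Z.

We work with the vertex ordering a < b < c < d < e. The simplices of K, each written with vertices in increasing order, are:

  0-simplices (5): a, b, c, d, e
  1-simplices (9): ab, ac, ad, ae, bc, bd, cd, ce, de
  2-simplices (6): abc, abd, ace, ade, bcd, cde

giving chain groups C_0 ≅ Z^5, C_1 ≅ Z^9, C_2 ≅ Z^6.

∂_1: C_1 → C_0 sends each edge [p,q] (with p < q) to q − p.
As a 5×9 matrix over Z this has rank 4, with invariant factors (1,1,1,1).

∂_2: C_2 → C_1 sends each 2-simplex [p,q,r] to [q,r] − [p,r] + [p,q]. For instance
  ∂ade = de − ae + ad,
  ∂abd = bd − ad + ab.
This gives a 9×6 integer matrix of rank 5; reducing to Smith normal form yields diagonal entries (1,1,1,1,1).

Now H_k = ker ∂_k / im ∂_{k+1}, so:

  H_0: rank C_0 − rank ∂_1 = 5 − 4 = 1, and the invariant factors of ∂_1 are all 1, so H_0 = Z.
  H_1: rank ker ∂_1 − rank ∂_2 = (9 − 4) − 5 = 0, and the invariant factors of ∂_2 are all 1, so H_1 = 0.
  H_2: rank ker ∂_2 − rank ∂_3 = (6 − 5) − 0 = 1, and there is no ∂_3, so H_2 = Z.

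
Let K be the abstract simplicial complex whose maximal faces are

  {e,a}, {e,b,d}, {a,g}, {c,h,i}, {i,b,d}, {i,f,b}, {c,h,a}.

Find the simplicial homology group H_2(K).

Fix the vertex order a < b < c < d < e < f < g < h < i and write every simplex with vertices in increasing order. Then dim K = 2 and the simplices of K are:

  0-simplices (9): a, b, c, d, e, f, g, h, i
  1-simplices (14): ac, ae, ag, ah, bd, be, bf, bi, ch, ci, de, di, fi, hi
  2-simplices (5): ach, bde, bdi, bfi, chi

so the chain groups are C_0 ≅ Z^9, C_1 ≅ Z^14, C_2 ≅ Z^5.

The boundary map ∂_1: C_1 → C_0 maps an edge to its endpoints' difference, ∂[p,q] = q − p. For instance
  ∂ci = i − c.
The resulting 9×14 matrix has rank 8, and its Smith normal form has invariant factors (1,1,1,1,1,1,1,1).

Boundary ∂_2: C_2 → C_1 maps a triangle to the signed sum of its edges. For instance
  ∂bde = de − be + bd,
  ∂bfi = fi − bi + bf.
This gives a 14×5 integer matrix of rank 5; reducing to Smith normal form yields diagonal entries (1,1,1,1,1).

Computing H_k = (kernel of ∂_k) / (image of ∂_{k+1}):

  H_2: rank ker ∂_2 − rank ∂_3 = (5 − 5) − 0 = 0, and there is no ∂_3, so H_2 = 0.

H_2 = 0.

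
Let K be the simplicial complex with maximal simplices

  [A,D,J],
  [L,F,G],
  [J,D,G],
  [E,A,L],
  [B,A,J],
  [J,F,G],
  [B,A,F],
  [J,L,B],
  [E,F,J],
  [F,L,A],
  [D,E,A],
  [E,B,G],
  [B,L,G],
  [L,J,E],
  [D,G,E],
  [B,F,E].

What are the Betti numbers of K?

b_0 = 1, b_1 = 2, b_2 = 1.

Fix the vertex order A < B < D < E < F < G < J < L and write every simplex with vertices in increasing order. Then dim K = 2 and the simplices of K are:

  0-simplices (8): A, B, D, E, F, G, J, L
  1-simplices (24): AB, AD, AE, AF, AJ, AL, BE, BF, BG, BJ, BL, DE, DG, DJ, EF, EG, EJ, EL, FG, FJ, FL, GJ, GL, JL
  2-simplices (16): ABF, ABJ, ADE, ADJ, AEL, AFL, BEF, BEG, BGL, BJL, DEG, DGJ, EFJ, EJL, FGJ, FGL

giving chain groups C_0 ≅ Z^8, C_1 ≅ Z^24, C_2 ≅ Z^16.

Boundary ∂_1: C_1 → C_0 maps an edge to its endpoints' difference, ∂[p,q] = q − p.
As a 8×24 matrix over Z this has rank 7, with invariant factors (1,1,1,1,1,1,1).

The boundary map ∂_2: C_2 → C_1 acts by ∂[p,q,r] = [q,r] − [p,r] + [p,q]. For instance
  ∂BEG = EG − BG + BE,
  ∂BGL = GL − BL + BG.
This gives a 24×16 integer matrix of rank 15; reducing to Smith normal form yields diagonal entries (1,1,1,1,1,1,1,1,1,1,1,1,1,1,1).

Reading off H_k = ker ∂_k / im ∂_{k+1}:

  H_0: rank C_0 − rank ∂_1 = 8 − 7 = 1, and the invariant factors of ∂_1 are all 1, so H_0 ≅ Z.
  H_1: rank ker ∂_1 − rank ∂_2 = (24 − 7) − 15 = 2, and the invariant factors of ∂_2 are all 1, so H_1 ≅ Z^2.
  H_2: rank ker ∂_2 − rank ∂_3 = (16 − 15) − 0 = 1, and there is no ∂_3, so H_2 ≅ Z.

(K is a triangulation of the torus T^2.)

Hence the Betti numbers are b_0 = 1, b_1 = 2, b_2 = 1.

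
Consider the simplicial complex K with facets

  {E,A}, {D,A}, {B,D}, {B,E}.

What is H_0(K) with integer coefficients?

We work with the vertex ordering A < B < D < E. The simplices of K, each written with vertices in increasing order, are:

  0-simplices (4): A, B, D, E
  1-simplices (4): AD, AE, BD, BE

so the chain groups are C_0 ≅ Z^4, C_1 ≅ Z^4.

∂_1: C_1 → C_0 maps an edge to its endpoints' difference, ∂[p,q] = q − p. For instance
  ∂BD = D − B.
The resulting 4×4 matrix has rank 3, and its Smith normal form has invariant factors (1,1,1).

Reading off H_k = ker ∂_k / im ∂_{k+1}:

  H_0: rank C_0 − rank ∂_1 = 4 − 3 = 1, and the invariant factors of ∂_1 are all 1, so H_0 = Z.

(K is a triangulation of the circle S^1.)

H_0 = Z.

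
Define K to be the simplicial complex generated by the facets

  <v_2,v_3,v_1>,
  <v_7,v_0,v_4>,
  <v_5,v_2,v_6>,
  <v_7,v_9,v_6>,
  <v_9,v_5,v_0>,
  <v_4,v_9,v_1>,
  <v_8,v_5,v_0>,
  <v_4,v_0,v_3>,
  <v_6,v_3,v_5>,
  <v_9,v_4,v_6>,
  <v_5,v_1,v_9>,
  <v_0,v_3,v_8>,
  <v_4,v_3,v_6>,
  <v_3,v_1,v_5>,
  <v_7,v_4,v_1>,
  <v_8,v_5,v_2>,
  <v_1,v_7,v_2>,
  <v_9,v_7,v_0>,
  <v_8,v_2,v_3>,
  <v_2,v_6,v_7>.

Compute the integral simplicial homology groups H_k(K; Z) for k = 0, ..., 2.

H_0 ≅ Z,  H_1 ≅ Z ⊕ Z/2,  H_2 = 0.

Fix the vertex order v_0 < v_1 < v_2 < v_3 < v_4 < v_5 < v_6 < v_7 < v_8 < v_9 and write every simplex with vertices in increasing order. Then dim K = 2 and the simplices of K are:

  0-simplices (10): [v_0], [v_1], [v_2], [v_3], [v_4], [v_5], [v_6], [v_7], [v_8], [v_9]
  1-simplices (30): (30 of them)
  2-simplices (20): (20 of them)

so the chain groups are C_0 ≅ Z^10, C_1 ≅ Z^30, C_2 ≅ Z^20.

∂_1: C_1 → C_0 is given by ∂[p,q] = [q] − [p]. For instance
  ∂[v_2,v_3] = [v_3] − [v_2].
As a 10×30 matrix over Z this has rank 9, with invariant factors (1,1,1,1,1,1,1,1,1).

Boundary ∂_2: C_2 → C_1 maps a triangle to the signed sum of its edges. For instance
  ∂[v_0,v_4,v_7] = [v_4,v_7] − [v_0,v_7] + [v_0,v_4],
  ∂[v_2,v_5,v_6] = [v_5,v_6] − [v_2,v_6] + [v_2,v_5].
The 30×20 boundary matrix has rank 20 and Smith normal form diag(1,1,1,1,1,1,1,1,1,1,1,1,1,1,1,1,1,1,1,2).

Now H_k = ker ∂_k / im ∂_{k+1}, so:

  H_0: rank C_0 − rank ∂_1 = 10 − 9 = 1, and the invariant factors of ∂_1 are all 1, so H_0 = Z.
  H_1: rank ker ∂_1 − rank ∂_2 = (30 − 9) − 20 = 1, and ∂_2 has invariant factor 2 > 1, so H_1 = Z ⊕ Z/2.
  H_2: rank ker ∂_2 − rank ∂_3 = (20 − 20) − 0 = 0, and there is no ∂_3, so H_2 = 0.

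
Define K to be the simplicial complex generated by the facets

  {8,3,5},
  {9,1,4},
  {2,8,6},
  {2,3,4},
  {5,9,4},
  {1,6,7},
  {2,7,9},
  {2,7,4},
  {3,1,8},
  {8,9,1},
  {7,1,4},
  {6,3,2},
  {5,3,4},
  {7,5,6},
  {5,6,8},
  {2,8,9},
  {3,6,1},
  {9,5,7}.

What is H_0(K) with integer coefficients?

Order the vertices as 1 < 2 < 3 < 4 < 5 < 6 < 7 < 8 < 9. Listing each simplex with vertices in this order, K has dimension 2 with simplices:

  0-simplices (9): [1], [2], [3], [4], [5], [6], [7], [8], [9]
  1-simplices (27): (27 of them)
  2-simplices (18): [1,3,6], [1,3,8], [1,4,7], [1,4,9], [1,6,7], [1,8,9], [2,3,4], [2,3,6], [2,4,7], [2,6,8], [2,7,9], [2,8,9], [3,4,5], [3,5,8], [4,5,9], [5,6,7], [5,6,8], [5,7,9]

Hence C_0 ≅ Z^9, C_1 ≅ Z^27, C_2 ≅ Z^18.

Boundary ∂_1: C_1 → C_0 maps an edge to its endpoints' difference, ∂[p,q] = q − p. For instance
  ∂[7,9] = [9] − [7].
As a 9×27 matrix over Z this has rank 8, with invariant factors (1,1,1,1,1,1,1,1).

∂_2: C_2 → C_1 sends each 2-simplex [p,q,r] to [q,r] − [p,r] + [p,q]. For instance
  ∂[3,4,5] = [4,5] − [3,5] + [3,4],
  ∂[2,3,4] = [3,4] − [2,4] + [2,3].
The resulting 27×18 matrix has rank 18, and its Smith normal form has invariant factors (1,1,1,1,1,1,1,1,1,1,1,1,1,1,1,1,1,2).

From H_k ≅ ker(∂_k) / im(∂_{k+1}) we obtain:

  H_0: rank C_0 − rank ∂_1 = 9 − 8 = 1, and the invariant factors of ∂_1 are all 1, so H_0 = Z.

H_0 ≅ Z.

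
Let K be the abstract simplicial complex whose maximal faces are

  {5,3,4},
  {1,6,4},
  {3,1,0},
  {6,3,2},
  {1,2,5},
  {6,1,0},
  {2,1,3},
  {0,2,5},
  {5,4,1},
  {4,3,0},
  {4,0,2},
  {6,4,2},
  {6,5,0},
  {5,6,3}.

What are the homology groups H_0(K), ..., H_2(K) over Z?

Take the total order 0 < 1 < 2 < 3 < 4 < 5 < 6 on the vertex set. Then K (dimension 2) consists of the simplices:

  0-simplices (7): [0], [1], [2], [3], [4], [5], [6]
  1-simplices (21): [0,1], [0,2], [0,3], [0,4], [0,5], [0,6], [1,2], [1,3], [1,4], [1,5], [1,6], [2,3], [2,4], [2,5], [2,6], [3,4], [3,5], [3,6], [4,5], [4,6], [5,6]
  2-simplices (14): [0,1,3], [0,1,6], [0,2,4], [0,2,5], [0,3,4], [0,5,6], [1,2,3], [1,2,5], [1,4,5], [1,4,6], [2,3,6], [2,4,6], [3,4,5], [3,5,6]

Hence C_0 ≅ Z^7, C_1 ≅ Z^21, C_2 ≅ Z^14.

Boundary ∂_1: C_1 → C_0 sends each edge [p,q] (with p < q) to q − p. For instance
  ∂[3,5] = [5] − [3].
The resulting 7×21 matrix has rank 6, and its Smith normal form has invariant factors (1,1,1,1,1,1).

Boundary ∂_2: C_2 → C_1 acts by ∂[p,q,r] = [q,r] − [p,r] + [p,q]. For instance
  ∂[1,2,3] = [2,3] − [1,3] + [1,2],
  ∂[0,2,4] = [2,4] − [0,4] + [0,2].
The resulting 21×14 matrix has rank 13, and its Smith normal form has invariant factors (1,1,1,1,1,1,1,1,1,1,1,1,1).

From H_k ≅ ker(∂_k) / im(∂_{k+1}) we obtain:

  H_0: rank C_0 − rank ∂_1 = 7 − 6 = 1, and the invariant factors of ∂_1 are all 1, so H_0 ≅ Z.
  H_1: rank ker ∂_1 − rank ∂_2 = (21 − 6) − 13 = 2, and the invariant factors of ∂_2 are all 1, so H_1 ≅ Z^2.
  H_2: rank ker ∂_2 − rank ∂_3 = (14 − 13) − 0 = 1, and there is no ∂_3, so H_2 ≅ Z.

H_0 ≅ Z,  H_1 ≅ Z^2,  H_2 ≅ Z.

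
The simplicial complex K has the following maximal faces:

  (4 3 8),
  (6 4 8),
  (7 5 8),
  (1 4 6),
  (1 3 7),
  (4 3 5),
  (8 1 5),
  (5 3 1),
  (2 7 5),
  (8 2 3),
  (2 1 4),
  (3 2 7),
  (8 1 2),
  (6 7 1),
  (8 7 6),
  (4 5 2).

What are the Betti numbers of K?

b_0 = 1, b_1 = 2, b_2 = 1.

Order the vertices as 1 < 2 < 3 < 4 < 5 < 6 < 7 < 8. Listing each simplex with vertices in this order, K has dimension 2 with simplices:

  0-simplices (8): [1], [2], [3], [4], [5], [6], [7], [8]
  1-simplices (24): (24 of them)
  2-simplices (16): [1,2,4], [1,2,8], [1,3,5], [1,3,7], [1,4,6], [1,5,8], [1,6,7], [2,3,7], [2,3,8], [2,4,5], [2,5,7], [3,4,5], [3,4,8], [4,6,8], [5,7,8], [6,7,8]

Hence C_0 ≅ Z^8, C_1 ≅ Z^24, C_2 ≅ Z^16.

The boundary map ∂_1: C_1 → C_0 sends each edge [p,q] (with p < q) to q − p. For instance
  ∂[4,6] = [6] − [4].
The resulting 8×24 matrix has rank 7, and its Smith normal form has invariant factors (1,1,1,1,1,1,1).

The boundary map ∂_2: C_2 → C_1 sends each 2-simplex [p,q,r] to [q,r] − [p,r] + [p,q]. For instance
  ∂[1,3,5] = [3,5] − [1,5] + [1,3],
  ∂[1,2,4] = [2,4] − [1,4] + [1,2].
The 24×16 boundary matrix has rank 15 and Smith normal form diag(1,1,1,1,1,1,1,1,1,1,1,1,1,1,1).

Now H_k = ker ∂_k / im ∂_{k+1}, so:

  H_0: rank C_0 − rank ∂_1 = 8 − 7 = 1, and the invariant factors of ∂_1 are all 1, so H_0 = Z.
  H_1: rank ker ∂_1 − rank ∂_2 = (24 − 7) − 15 = 2, and the invariant factors of ∂_2 are all 1, so H_1 = Z^2.
  H_2: rank ker ∂_2 − rank ∂_3 = (16 − 15) − 0 = 1, and there is no ∂_3, so H_2 = Z.

Hence the Betti numbers are b_0 = 1, b_1 = 2, b_2 = 1.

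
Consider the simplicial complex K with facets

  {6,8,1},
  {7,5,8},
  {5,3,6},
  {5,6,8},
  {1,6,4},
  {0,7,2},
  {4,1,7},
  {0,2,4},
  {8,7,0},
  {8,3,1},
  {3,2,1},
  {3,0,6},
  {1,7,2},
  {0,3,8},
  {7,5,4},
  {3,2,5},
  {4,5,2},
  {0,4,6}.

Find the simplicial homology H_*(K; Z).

K has 9 vertices, 27 edges, 18 triangles.
rank ∂_0 = 0, rank ∂_1 = 8 ⇒ b_0 = 9 − 0 − 8 = 1; all invariant factors of ∂_1 are 1 so no torsion. So H_0 ≅ Z.
rank ∂_1 = 8, rank ∂_2 = 18 ⇒ b_1 = 27 − 8 − 18 = 1; ∂_2 has invariant factor(s) [2] giving torsion. So H_1 ≅ Z ⊕ Z/2.
rank ∂_2 = 18, rank ∂_3 = 0 ⇒ b_2 = 18 − 18 − 0 = 0. So H_2 ≅ 0.

H_0 ≅ Z,  H_1 ≅ Z ⊕ Z/2,  H_2 = 0.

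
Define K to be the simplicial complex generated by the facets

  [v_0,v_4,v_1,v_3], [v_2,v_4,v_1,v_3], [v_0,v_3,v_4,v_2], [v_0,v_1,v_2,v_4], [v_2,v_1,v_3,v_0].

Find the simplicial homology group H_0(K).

Fix the vertex order v_0 < v_1 < v_2 < v_3 < v_4 and write every simplex with vertices in increasing order. Then dim K = 3 and the simplices of K are:

  0-simplices (5): [v_0], [v_1], [v_2], [v_3], [v_4]
  1-simplices (10): [v_0,v_1], [v_0,v_2], [v_0,v_3], [v_0,v_4], [v_1,v_2], [v_1,v_3], [v_1,v_4], [v_2,v_3], [v_2,v_4], [v_3,v_4]
  2-simplices (10): [v_0,v_1,v_2], [v_0,v_1,v_3], [v_0,v_1,v_4], [v_0,v_2,v_3], [v_0,v_2,v_4], [v_0,v_3,v_4], [v_1,v_2,v_3], [v_1,v_2,v_4], [v_1,v_3,v_4], [v_2,v_3,v_4]
  3-simplices (5): [v_0,v_1,v_2,v_3], [v_0,v_1,v_2,v_4], [v_0,v_1,v_3,v_4], [v_0,v_2,v_3,v_4], [v_1,v_2,v_3,v_4]

so the chain groups are C_0 ≅ Z^5, C_1 ≅ Z^10, C_2 ≅ Z^10, C_3 ≅ Z^5.

∂_1: C_1 → C_0 is given by ∂[p,q] = [q] − [p]. For instance
  ∂[v_1,v_4] = [v_4] − [v_1].
As a 5×10 matrix over Z this has rank 4, with invariant factors (1,1,1,1).

∂_2: C_2 → C_1 maps a triangle to the signed sum of its edges. For instance
  ∂[v_0,v_2,v_4] = [v_2,v_4] − [v_0,v_4] + [v_0,v_2],
  ∂[v_1,v_2,v_3] = [v_2,v_3] − [v_1,v_3] + [v_1,v_2].
The resulting 10×10 matrix has rank 6, and its Smith normal form has invariant factors (1,1,1,1,1,1).

∂_3: C_3 → C_2 sends each 3-simplex σ to the alternating sum Σ_i (−1)^i (σ with its i-th vertex removed). For instance
  ∂[v_0,v_2,v_3,v_4] = [v_2,v_3,v_4] − [v_0,v_3,v_4] + [v_0,v_2,v_4] − [v_0,v_2,v_3],
  ∂[v_0,v_1,v_2,v_3] = [v_1,v_2,v_3] − [v_0,v_2,v_3] + [v_0,v_1,v_3] − [v_0,v_1,v_2].
The resulting 10×5 matrix has rank 4, and its Smith normal form has invariant factors (1,1,1,1).

Computing H_k = (kernel of ∂_k) / (image of ∂_{k+1}):

  H_0: rank C_0 − rank ∂_1 = 5 − 4 = 1, and the invariant factors of ∂_1 are all 1, so H_0 ≅ Z.

H_0 = Z.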